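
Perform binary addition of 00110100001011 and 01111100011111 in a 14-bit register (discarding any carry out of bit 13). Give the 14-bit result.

10110000101010

  00110100001011
+ 01111100011111
= 10110000101010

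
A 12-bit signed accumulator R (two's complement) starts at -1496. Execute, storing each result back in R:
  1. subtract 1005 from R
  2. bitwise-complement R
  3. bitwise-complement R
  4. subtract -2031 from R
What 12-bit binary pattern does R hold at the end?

Start: R = -1496 = 101000101000.
R = -1496 − 1005 = -2501; wraps to 1595 = 011000111011
R = NOT 011000111011 = 100111000100 = -1596
R = NOT 100111000100 = 011000111011 = 1595
R = 1595 − (-2031) = 3626; wraps to -470 = 111000101010

111000101010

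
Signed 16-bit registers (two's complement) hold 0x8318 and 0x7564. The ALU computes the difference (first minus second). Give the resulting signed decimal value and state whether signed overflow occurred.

3508; overflow

0x8318 = 1000001100011000 = -31976 (signed)
0x7564 = 0111010101100100 = 30052 (signed)
Subtract via negate-and-add: invert 0111010101100100 + 1 = 1000101010011100 (i.e. -30052).
  1000001100011000
+ 1000101010011100
= 0000110110110100  (discard carry-out 1)
Result 0000110110110100: MSB = 0 → value 3508.
Both addends (after negating the subtrahend) are negative but the stored result is non-negative: signed overflow. The true value -31976 − 30052 = -62028 lies outside [-32768, 32767].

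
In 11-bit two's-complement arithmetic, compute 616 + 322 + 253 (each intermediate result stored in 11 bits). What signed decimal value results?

616 + 322 = 938 (01110101010)
938 + 253 = 1191 → wraps to -857 (10010100111)

-857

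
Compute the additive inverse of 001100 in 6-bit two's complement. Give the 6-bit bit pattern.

Invert: 110011. Add 1: 110100.
Check: 001100 = 12, 110100 = -12.

110100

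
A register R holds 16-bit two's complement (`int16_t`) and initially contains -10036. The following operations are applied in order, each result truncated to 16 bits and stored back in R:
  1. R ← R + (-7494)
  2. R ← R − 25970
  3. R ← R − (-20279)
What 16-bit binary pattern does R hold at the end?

Start: R = -10036 = 1101100011001100.
R = -10036 + (-7494) = -17530 = 1011101110000110
R = -17530 − 25970 = -43500; wraps to 22036 = 0101011000010100
R = 22036 − (-20279) = 42315; wraps to -23221 = 1010010101001011

1010010101001011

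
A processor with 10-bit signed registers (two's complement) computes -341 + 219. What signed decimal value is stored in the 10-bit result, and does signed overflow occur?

-341 → 1010101011
219 → 0011011011
  1010101011
+ 0011011011
= 1110000110
Result 1110000110: MSB = 1 → 902 − 1024 = -122.
Addends have opposite signs, so signed overflow cannot occur.

-122; no overflow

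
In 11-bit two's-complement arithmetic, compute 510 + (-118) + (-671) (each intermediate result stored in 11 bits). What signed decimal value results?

510 + (-118) = 392 (00110001000)
392 + (-671) = -279 (11011101001)

-279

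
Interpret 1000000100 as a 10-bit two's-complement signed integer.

MSB is 1, so the value is negative.
Unsigned reading: 516. Subtract 2^10 = 1024: 516 − 1024 = -508.

-508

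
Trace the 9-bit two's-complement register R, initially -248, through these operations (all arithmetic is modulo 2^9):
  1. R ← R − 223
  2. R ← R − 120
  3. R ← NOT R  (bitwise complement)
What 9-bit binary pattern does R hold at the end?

001001110

Start: R = -248 = 100001000.
R = -248 − 223 = -471; wraps to 41 = 000101001
R = 41 − 120 = -79 = 110110001
R = NOT 110110001 = 001001110 = 78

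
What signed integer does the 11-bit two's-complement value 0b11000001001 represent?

-503

MSB is 1, so the value is negative.
Unsigned reading: 1545. Subtract 2^11 = 2048: 1545 − 2048 = -503.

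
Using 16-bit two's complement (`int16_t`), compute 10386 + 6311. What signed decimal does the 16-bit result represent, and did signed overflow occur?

10386 → 0010100010010010
6311 → 0001100010100111
  0010100010010010
+ 0001100010100111
= 0100000100111001
Result 0100000100111001: MSB = 0 → value 16697.
Both addends are non-negative and so is the stored result: no signed overflow.

16697; no overflow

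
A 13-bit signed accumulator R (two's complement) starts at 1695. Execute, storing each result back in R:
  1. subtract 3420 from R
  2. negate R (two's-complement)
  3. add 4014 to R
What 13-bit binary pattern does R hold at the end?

Start: R = 1695 = 0011010011111.
R = 1695 − 3420 = -1725 = 1100101000011
R = −(-1725) = 1725 = 0011010111101
R = 1725 + 4014 = 5739; wraps to -2453 = 1011001101011

1011001101011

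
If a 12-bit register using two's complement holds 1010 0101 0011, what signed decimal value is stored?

-1453

MSB is 1, so the value is negative.
Invert: 010110101100. Add 1: 010110101101 = 1453. So the value is −1453.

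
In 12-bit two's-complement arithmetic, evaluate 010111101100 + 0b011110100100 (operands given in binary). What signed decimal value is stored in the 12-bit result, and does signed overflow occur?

-624; overflow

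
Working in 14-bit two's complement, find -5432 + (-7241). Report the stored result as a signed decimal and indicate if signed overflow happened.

3711; overflow

-5432 → 10101011001000
-7241 → 10001110110111
  10101011001000
+ 10001110110111
= 00111001111111  (discard carry-out 1)
Result 00111001111111: MSB = 0 → value 3711.
Both addends are negative but the stored result is non-negative: signed overflow. The true value -5432 + (-7241) = -12673 lies outside [-8192, 8191].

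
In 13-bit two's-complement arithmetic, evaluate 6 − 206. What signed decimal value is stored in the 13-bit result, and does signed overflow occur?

6 → 0000000000110
206 → 0000011001110
Subtract via negate-and-add: invert 0000011001110 + 1 = 1111100110010 (i.e. -206).
  0000000000110
+ 1111100110010
= 1111100111000
Result 1111100111000: MSB = 1 → 7992 − 8192 = -200.
Addends (after negating the subtrahend) have opposite signs, so signed overflow cannot occur.

-200; no overflow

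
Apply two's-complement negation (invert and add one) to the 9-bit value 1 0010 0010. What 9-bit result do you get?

011011110

Invert: 011011101. Add 1: 011011110.
Check: 100100010 = -222, 011011110 = 222.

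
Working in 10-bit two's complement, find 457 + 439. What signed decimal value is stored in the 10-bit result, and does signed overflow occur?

457 → 0111001001
439 → 0110110111
  0111001001
+ 0110110111
= 1110000000
Result 1110000000: MSB = 1 → 896 − 1024 = -128.
Both addends are non-negative but the stored result is negative: signed overflow. The true value 457 + 439 = 896 lies outside [-512, 511].

-128; overflow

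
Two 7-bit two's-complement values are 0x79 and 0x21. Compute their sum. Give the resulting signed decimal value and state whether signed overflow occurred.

0x79 = 1111001 = -7 (signed)
0x21 = 0100001 = 33 (signed)
  1111001
+ 0100001
= 0011010  (discard carry-out 1)
Result 0011010: MSB = 0 → value 26.
Addends have opposite signs, so signed overflow cannot occur.

26; no overflow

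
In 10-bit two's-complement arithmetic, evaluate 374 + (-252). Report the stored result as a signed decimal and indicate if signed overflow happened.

122; no overflow

374 → 0101110110
-252 → 1100000100
  0101110110
+ 1100000100
= 0001111010  (discard carry-out 1)
Result 0001111010: MSB = 0 → value 122.
Addends have opposite signs, so signed overflow cannot occur.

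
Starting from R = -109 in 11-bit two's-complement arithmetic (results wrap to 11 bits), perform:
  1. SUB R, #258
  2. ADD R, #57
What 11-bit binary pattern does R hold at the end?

Start: R = -109 = 11110010011.
R = -109 − 258 = -367 = 11010010001
R = -367 + 57 = -310 = 11011001010

11011001010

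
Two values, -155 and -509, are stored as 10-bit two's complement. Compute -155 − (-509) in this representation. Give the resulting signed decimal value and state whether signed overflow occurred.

-155 → 1101100101
-509 → 1000000011
Subtract via negate-and-add: invert 1000000011 + 1 = 0111111101 (i.e. 509).
  1101100101
+ 0111111101
= 0101100010  (discard carry-out 1)
Result 0101100010: MSB = 0 → value 354.
Addends (after negating the subtrahend) have opposite signs, so signed overflow cannot occur.

354; no overflow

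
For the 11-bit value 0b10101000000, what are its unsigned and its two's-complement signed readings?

unsigned = 1344, signed = -704

Unsigned: 10101000000 = 1344.
Signed: MSB=1 → 1344 − 2048 = -704.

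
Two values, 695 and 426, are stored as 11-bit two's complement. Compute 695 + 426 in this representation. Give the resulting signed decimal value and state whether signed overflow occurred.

-927; overflow

695 → 01010110111
426 → 00110101010
  01010110111
+ 00110101010
= 10001100001
Result 10001100001: MSB = 1 → 1121 − 2048 = -927.
Both addends are non-negative but the stored result is negative: signed overflow. The true value 695 + 426 = 1121 lies outside [-1024, 1023].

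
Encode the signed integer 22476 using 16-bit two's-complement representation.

0101011111001100

22476 is non-negative, so write it directly in 16 bits: 0101011111001100.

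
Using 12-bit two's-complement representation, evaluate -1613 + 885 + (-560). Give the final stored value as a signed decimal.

-1288

-1613 + 885 = -728 (110100101000)
-728 + (-560) = -1288 (101011111000)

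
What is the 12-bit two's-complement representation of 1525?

1525 is non-negative, so write it directly in 12 bits: 010111110101.

010111110101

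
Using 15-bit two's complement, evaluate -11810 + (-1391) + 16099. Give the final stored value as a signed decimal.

2898

-11810 + (-1391) = -13201 (100110001101111)
-13201 + 16099 = 2898 (000101101010010)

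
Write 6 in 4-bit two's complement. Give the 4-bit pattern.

6 is non-negative, so write it directly in 4 bits: 0110.

0110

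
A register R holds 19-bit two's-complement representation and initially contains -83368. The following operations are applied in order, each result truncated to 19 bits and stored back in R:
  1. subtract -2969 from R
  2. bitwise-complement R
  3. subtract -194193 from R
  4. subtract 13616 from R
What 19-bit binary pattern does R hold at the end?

0111111101101101111

Start: R = -83368 = 1101011101001011000.
R = -83368 − (-2969) = -80399 = 1101100010111110001
R = NOT 1101100010111110001 = 0010011101000001110 = 80398
R = 80398 − (-194193) = 274591; wraps to -249697 = 1000011000010011111
R = -249697 − 13616 = -263313; wraps to 260975 = 0111111101101101111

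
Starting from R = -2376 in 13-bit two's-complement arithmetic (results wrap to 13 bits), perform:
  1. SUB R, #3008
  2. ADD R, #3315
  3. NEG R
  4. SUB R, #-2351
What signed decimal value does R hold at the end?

Start: R = -2376 = 1011010111000.
R = -2376 − 3008 = -5384; wraps to 2808 = 0101011111000
R = 2808 + 3315 = 6123; wraps to -2069 = 1011111101011
R = −(-2069) = 2069 = 0100000010101
R = 2069 − (-2351) = 4420; wraps to -3772 = 1000101000100

-3772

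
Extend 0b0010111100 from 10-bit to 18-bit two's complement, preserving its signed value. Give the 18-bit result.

MSB of 0010111100 is 0; replicate it into the new high bits.
00000000|0010111100 → 000000000010111100 (still 188).

000000000010111100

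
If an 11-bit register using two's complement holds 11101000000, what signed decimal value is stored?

-192

MSB is 1, so the value is negative.
Invert: 00010111111. Add 1: 00011000000 = 192. So the value is −192.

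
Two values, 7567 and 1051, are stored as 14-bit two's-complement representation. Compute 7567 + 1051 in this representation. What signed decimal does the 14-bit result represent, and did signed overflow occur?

-7766; overflow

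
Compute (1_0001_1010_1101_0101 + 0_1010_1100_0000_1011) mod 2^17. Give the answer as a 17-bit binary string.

11100011011100000

  10001101011010101
+ 01010110000001011
= 11100011011100000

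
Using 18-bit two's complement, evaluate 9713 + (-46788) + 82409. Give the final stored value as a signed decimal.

9713 + (-46788) = -37075 (110110111100101101)
-37075 + 82409 = 45334 (001011000100010110)

45334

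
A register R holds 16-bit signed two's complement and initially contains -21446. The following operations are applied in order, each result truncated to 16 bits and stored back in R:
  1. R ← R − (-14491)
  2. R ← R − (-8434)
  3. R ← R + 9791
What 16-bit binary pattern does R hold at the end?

Start: R = -21446 = 1010110000111010.
R = -21446 − (-14491) = -6955 = 1110010011010101
R = -6955 − (-8434) = 1479 = 0000010111000111
R = 1479 + 9791 = 11270 = 0010110000000110

0010110000000110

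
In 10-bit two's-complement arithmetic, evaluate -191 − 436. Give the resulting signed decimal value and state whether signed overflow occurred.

397; overflow

-191 → 1101000001
436 → 0110110100
Subtract via negate-and-add: invert 0110110100 + 1 = 1001001100 (i.e. -436).
  1101000001
+ 1001001100
= 0110001101  (discard carry-out 1)
Result 0110001101: MSB = 0 → value 397.
Both addends (after negating the subtrahend) are negative but the stored result is non-negative: signed overflow. The true value -191 − 436 = -627 lies outside [-512, 511].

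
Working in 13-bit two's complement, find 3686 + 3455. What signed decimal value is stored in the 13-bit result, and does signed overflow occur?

-1051; overflow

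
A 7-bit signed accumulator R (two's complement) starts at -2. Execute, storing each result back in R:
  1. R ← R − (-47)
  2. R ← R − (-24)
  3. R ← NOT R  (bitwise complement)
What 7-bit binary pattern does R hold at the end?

Start: R = -2 = 1111110.
R = -2 − (-47) = 45 = 0101101
R = 45 − (-24) = 69; wraps to -59 = 1000101
R = NOT 1000101 = 0111010 = 58

0111010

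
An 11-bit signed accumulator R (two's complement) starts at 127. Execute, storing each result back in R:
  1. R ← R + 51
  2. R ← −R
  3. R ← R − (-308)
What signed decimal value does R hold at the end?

Start: R = 127 = 00001111111.
R = 127 + 51 = 178 = 00010110010
R = −(178) = -178 = 11101001110
R = -178 − (-308) = 130 = 00010000010

130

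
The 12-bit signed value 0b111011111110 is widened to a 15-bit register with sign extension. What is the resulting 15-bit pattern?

111111011111110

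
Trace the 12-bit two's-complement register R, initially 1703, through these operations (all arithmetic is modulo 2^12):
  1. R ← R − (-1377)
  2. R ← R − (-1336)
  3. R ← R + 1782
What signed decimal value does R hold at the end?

Start: R = 1703 = 011010100111.
R = 1703 − (-1377) = 3080; wraps to -1016 = 110000001000
R = -1016 − (-1336) = 320 = 000101000000
R = 320 + 1782 = 2102; wraps to -1994 = 100000110110

-1994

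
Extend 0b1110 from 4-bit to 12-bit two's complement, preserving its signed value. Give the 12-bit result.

111111111110

MSB of 1110 is 1; replicate it into the new high bits.
11111111|1110 → 111111111110 (still -2).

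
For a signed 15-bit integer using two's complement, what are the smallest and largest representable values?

min = -16384, max = 16383

Minimum: −2^14 = -16384.
Maximum: 2^14 − 1 = 16383.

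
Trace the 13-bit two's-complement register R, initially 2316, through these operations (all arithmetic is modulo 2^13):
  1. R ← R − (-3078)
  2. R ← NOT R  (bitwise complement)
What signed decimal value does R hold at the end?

Start: R = 2316 = 0100100001100.
R = 2316 − (-3078) = 5394; wraps to -2798 = 1010100010010
R = NOT 1010100010010 = 0101011101101 = 2797

2797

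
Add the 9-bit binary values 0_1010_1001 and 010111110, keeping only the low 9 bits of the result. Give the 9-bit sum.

101100111

  010101001
+ 010111110
= 101100111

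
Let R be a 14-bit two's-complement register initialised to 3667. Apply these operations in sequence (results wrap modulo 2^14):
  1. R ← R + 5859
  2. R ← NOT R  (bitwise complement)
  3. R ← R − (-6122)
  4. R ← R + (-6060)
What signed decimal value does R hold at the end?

6919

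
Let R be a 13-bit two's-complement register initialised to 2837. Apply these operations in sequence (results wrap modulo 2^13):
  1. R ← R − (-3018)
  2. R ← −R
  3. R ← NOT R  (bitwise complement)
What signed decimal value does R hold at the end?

-2338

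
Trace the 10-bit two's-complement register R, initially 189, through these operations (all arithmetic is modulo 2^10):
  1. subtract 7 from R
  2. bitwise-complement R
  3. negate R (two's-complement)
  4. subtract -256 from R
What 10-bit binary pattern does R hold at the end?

0110110111

Start: R = 189 = 0010111101.
R = 189 − 7 = 182 = 0010110110
R = NOT 0010110110 = 1101001001 = -183
R = −(-183) = 183 = 0010110111
R = 183 − (-256) = 439 = 0110110111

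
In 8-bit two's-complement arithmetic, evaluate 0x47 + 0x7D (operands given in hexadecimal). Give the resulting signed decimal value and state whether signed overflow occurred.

0x47 = 01000111 = 71 (signed)
0x7D = 01111101 = 125 (signed)
  01000111
+ 01111101
= 11000100
Result 11000100: MSB = 1 → 196 − 256 = -60.
Both addends are non-negative but the stored result is negative: signed overflow. The true value 71 + 125 = 196 lies outside [-128, 127].

-60; overflow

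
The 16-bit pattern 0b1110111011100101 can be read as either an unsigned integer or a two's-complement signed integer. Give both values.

unsigned = 61157, signed = -4379

Unsigned: 1110111011100101 = 61157.
Signed: MSB=1 → 61157 − 65536 = -4379.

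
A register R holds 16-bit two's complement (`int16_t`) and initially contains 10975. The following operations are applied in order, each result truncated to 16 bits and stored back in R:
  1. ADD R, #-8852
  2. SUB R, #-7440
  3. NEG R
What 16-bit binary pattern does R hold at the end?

1101101010100101

Start: R = 10975 = 0010101011011111.
R = 10975 + (-8852) = 2123 = 0000100001001011
R = 2123 − (-7440) = 9563 = 0010010101011011
R = −(9563) = -9563 = 1101101010100101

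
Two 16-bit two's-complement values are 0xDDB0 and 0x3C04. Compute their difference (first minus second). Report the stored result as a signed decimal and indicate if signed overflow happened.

-24148; no overflow

0xDDB0 = 1101110110110000 = -8784 (signed)
0x3C04 = 0011110000000100 = 15364 (signed)
Subtract via negate-and-add: invert 0011110000000100 + 1 = 1100001111111100 (i.e. -15364).
  1101110110110000
+ 1100001111111100
= 1010000110101100  (discard carry-out 1)
Result 1010000110101100: MSB = 1 → 41388 − 65536 = -24148.
Both addends (after negating the subtrahend) are negative and so is the stored result: no signed overflow.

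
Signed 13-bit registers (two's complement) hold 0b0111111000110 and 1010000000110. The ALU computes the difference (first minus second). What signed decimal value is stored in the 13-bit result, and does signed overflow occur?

-1088; overflow

0b0111111000110 → 0111111000110 = 4038 (signed)
1010000000110 = -3066 (signed)
Subtract via negate-and-add: invert 1010000000110 + 1 = 0101111111010 (i.e. 3066).
  0111111000110
+ 0101111111010
= 1101111000000
Result 1101111000000: MSB = 1 → 7104 − 8192 = -1088.
Both addends (after negating the subtrahend) are non-negative but the stored result is negative: signed overflow. The true value 4038 − (-3066) = 7104 lies outside [-4096, 4095].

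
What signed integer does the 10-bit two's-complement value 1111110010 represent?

MSB is 1, so the value is negative.
Invert: 0000001101. Add 1: 0000001110 = 14. So the value is −14.

-14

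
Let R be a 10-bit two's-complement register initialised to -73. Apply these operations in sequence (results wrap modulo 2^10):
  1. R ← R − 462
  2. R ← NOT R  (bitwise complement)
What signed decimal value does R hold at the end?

Start: R = -73 = 1110110111.
R = -73 − 462 = -535; wraps to 489 = 0111101001
R = NOT 0111101001 = 1000010110 = -490

-490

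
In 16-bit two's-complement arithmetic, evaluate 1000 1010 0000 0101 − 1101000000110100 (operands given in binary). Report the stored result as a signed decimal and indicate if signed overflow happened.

1000 1010 0000 0101 → 1000101000000101 = -30203 (signed)
1101000000110100 = -12236 (signed)
Subtract via negate-and-add: invert 1101000000110100 + 1 = 0010111111001100 (i.e. 12236).
  1000101000000101
+ 0010111111001100
= 1011100111010001
Result 1011100111010001: MSB = 1 → 47569 − 65536 = -17967.
Addends (after negating the subtrahend) have opposite signs, so signed overflow cannot occur.

-17967; no overflow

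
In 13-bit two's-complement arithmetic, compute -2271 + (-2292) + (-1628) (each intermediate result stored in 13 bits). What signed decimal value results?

2001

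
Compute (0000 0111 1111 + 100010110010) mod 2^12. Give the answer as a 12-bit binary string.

100100110001

  000001111111
+ 100010110010
= 100100110001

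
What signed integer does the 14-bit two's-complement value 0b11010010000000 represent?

-2944

MSB is 1, so the value is negative.
Invert: 00101101111111. Add 1: 00101110000000 = 2944. So the value is −2944.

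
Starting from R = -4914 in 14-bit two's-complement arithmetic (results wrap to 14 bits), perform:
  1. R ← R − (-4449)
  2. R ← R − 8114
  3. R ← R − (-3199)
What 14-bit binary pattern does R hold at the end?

Start: R = -4914 = 10110011001110.
R = -4914 − (-4449) = -465 = 11111000101111
R = -465 − 8114 = -8579; wraps to 7805 = 01111001111101
R = 7805 − (-3199) = 11004; wraps to -5380 = 10101011111100

10101011111100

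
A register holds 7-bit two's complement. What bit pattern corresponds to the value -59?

1000101

|-59| = 59 = 0111011 in 7 bits.
Invert the bits: 1000100. Add 1: 1000101.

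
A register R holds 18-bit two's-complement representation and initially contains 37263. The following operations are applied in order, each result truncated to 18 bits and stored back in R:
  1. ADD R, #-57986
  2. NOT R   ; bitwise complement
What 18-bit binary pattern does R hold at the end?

Start: R = 37263 = 001001000110001111.
R = 37263 + (-57986) = -20723 = 111010111100001101
R = NOT 111010111100001101 = 000101000011110010 = 20722

000101000011110010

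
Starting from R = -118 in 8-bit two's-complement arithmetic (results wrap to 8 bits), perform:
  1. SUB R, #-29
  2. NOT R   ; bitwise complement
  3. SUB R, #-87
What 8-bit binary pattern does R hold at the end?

Start: R = -118 = 10001010.
R = -118 − (-29) = -89 = 10100111
R = NOT 10100111 = 01011000 = 88
R = 88 − (-87) = 175; wraps to -81 = 10101111

10101111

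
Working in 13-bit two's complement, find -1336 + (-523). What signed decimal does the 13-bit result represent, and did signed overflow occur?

-1859; no overflow

-1336 → 1101011001000
-523 → 1110111110101
  1101011001000
+ 1110111110101
= 1100010111101  (discard carry-out 1)
Result 1100010111101: MSB = 1 → 6333 − 8192 = -1859.
Both addends are negative and so is the stored result: no signed overflow.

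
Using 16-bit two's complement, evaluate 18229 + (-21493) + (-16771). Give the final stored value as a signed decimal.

-20035

18229 + (-21493) = -3264 (1111001101000000)
-3264 + (-16771) = -20035 (1011000110111101)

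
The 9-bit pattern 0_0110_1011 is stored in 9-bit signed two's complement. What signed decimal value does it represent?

107

MSB is 0, so the value is non-negative: 001101011 = 107.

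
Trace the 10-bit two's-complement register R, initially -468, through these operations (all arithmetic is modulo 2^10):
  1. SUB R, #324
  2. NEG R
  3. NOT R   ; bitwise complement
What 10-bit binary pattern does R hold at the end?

Start: R = -468 = 1000101100.
R = -468 − 324 = -792; wraps to 232 = 0011101000
R = −(232) = -232 = 1100011000
R = NOT 1100011000 = 0011100111 = 231

0011100111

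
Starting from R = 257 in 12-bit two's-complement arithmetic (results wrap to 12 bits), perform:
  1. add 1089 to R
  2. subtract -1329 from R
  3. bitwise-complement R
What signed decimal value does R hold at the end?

1420

Start: R = 257 = 000100000001.
R = 257 + 1089 = 1346 = 010101000010
R = 1346 − (-1329) = 2675; wraps to -1421 = 101001110011
R = NOT 101001110011 = 010110001100 = 1420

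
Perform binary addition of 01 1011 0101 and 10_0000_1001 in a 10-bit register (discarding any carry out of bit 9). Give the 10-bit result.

1110111110

  0110110101
+ 1000001001
= 1110111110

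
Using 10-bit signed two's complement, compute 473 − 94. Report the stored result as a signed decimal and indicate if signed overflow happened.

473 → 0111011001
94 → 0001011110
Subtract via negate-and-add: invert 0001011110 + 1 = 1110100010 (i.e. -94).
  0111011001
+ 1110100010
= 0101111011  (discard carry-out 1)
Result 0101111011: MSB = 0 → value 379.
Addends (after negating the subtrahend) have opposite signs, so signed overflow cannot occur.

379; no overflow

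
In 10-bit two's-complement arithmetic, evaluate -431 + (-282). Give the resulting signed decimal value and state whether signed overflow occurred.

311; overflow

-431 → 1001010001
-282 → 1011100110
  1001010001
+ 1011100110
= 0100110111  (discard carry-out 1)
Result 0100110111: MSB = 0 → value 311.
Both addends are negative but the stored result is non-negative: signed overflow. The true value -431 + (-282) = -713 lies outside [-512, 511].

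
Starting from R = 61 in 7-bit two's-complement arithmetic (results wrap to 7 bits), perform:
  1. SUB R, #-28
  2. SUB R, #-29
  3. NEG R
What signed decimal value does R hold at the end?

10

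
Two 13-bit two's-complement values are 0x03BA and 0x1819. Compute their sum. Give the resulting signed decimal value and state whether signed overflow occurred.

-1069; no overflow

0x03BA = 0001110111010 = 954 (signed)
0x1819 = 1100000011001 = -2023 (signed)
  0001110111010
+ 1100000011001
= 1101111010011
Result 1101111010011: MSB = 1 → 7123 − 8192 = -1069.
Addends have opposite signs, so signed overflow cannot occur.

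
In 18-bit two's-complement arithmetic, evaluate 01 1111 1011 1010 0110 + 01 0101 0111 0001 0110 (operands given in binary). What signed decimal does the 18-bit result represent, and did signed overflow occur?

-44356; overflow

01 1111 1011 1010 0110 → 011111101110100110 = 129958 (signed)
01 0101 0111 0001 0110 → 010101011100010110 = 87830 (signed)
  011111101110100110
+ 010101011100010110
= 110101001010111100
Result 110101001010111100: MSB = 1 → 217788 − 262144 = -44356.
Both addends are non-negative but the stored result is negative: signed overflow. The true value 129958 + 87830 = 217788 lies outside [-131072, 131071].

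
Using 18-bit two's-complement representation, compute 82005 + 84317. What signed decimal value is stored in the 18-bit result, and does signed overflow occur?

-95822; overflow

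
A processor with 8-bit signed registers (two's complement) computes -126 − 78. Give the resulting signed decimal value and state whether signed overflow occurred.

-126 → 10000010
78 → 01001110
Subtract via negate-and-add: invert 01001110 + 1 = 10110010 (i.e. -78).
  10000010
+ 10110010
= 00110100  (discard carry-out 1)
Result 00110100: MSB = 0 → value 52.
Both addends (after negating the subtrahend) are negative but the stored result is non-negative: signed overflow. The true value -126 − 78 = -204 lies outside [-128, 127].

52; overflow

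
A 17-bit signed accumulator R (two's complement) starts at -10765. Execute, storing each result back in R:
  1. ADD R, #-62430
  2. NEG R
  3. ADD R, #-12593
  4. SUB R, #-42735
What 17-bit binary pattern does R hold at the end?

11001001110101001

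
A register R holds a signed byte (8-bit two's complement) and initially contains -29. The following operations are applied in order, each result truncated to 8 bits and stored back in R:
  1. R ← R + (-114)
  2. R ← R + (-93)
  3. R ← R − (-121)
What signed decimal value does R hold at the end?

Start: R = -29 = 11100011.
R = -29 + (-114) = -143; wraps to 113 = 01110001
R = 113 + (-93) = 20 = 00010100
R = 20 − (-121) = 141; wraps to -115 = 10001101

-115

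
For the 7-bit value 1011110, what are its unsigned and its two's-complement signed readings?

unsigned = 94, signed = -34

Unsigned: 1011110 = 94.
Signed: MSB=1 → 94 − 128 = -34.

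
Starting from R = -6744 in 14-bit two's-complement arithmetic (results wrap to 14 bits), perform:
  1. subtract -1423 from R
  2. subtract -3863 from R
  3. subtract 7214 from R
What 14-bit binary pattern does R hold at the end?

01111000100000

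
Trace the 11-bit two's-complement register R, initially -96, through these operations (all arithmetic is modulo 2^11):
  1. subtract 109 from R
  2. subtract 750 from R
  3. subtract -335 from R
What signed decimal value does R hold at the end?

-620

Start: R = -96 = 11110100000.
R = -96 − 109 = -205 = 11100110011
R = -205 − 750 = -955 = 10001000101
R = -955 − (-335) = -620 = 10110010100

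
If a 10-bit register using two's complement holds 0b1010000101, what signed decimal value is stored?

MSB is 1, so the value is negative.
Unsigned reading: 645. Subtract 2^10 = 1024: 645 − 1024 = -379.

-379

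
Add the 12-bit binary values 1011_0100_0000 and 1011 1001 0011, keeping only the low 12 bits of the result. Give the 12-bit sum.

  101101000000
+ 101110010011
= 011011010011  (discard carry-out 1)

011011010011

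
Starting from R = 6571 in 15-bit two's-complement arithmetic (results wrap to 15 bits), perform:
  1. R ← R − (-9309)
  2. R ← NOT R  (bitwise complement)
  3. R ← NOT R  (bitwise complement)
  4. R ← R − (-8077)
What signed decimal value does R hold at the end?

Start: R = 6571 = 001100110101011.
R = 6571 − (-9309) = 15880 = 011111000001000
R = NOT 011111000001000 = 100000111110111 = -15881
R = NOT 100000111110111 = 011111000001000 = 15880
R = 15880 − (-8077) = 23957; wraps to -8811 = 101110110010101

-8811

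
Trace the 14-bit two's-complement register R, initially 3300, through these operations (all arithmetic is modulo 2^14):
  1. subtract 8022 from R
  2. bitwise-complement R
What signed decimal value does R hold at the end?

Start: R = 3300 = 00110011100100.
R = 3300 − 8022 = -4722 = 10110110001110
R = NOT 10110110001110 = 01001001110001 = 4721

4721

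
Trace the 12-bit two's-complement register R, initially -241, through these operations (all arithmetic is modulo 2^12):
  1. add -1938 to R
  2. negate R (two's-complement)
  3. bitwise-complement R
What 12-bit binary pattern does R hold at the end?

Start: R = -241 = 111100001111.
R = -241 + (-1938) = -2179; wraps to 1917 = 011101111101
R = −(1917) = -1917 = 100010000011
R = NOT 100010000011 = 011101111100 = 1916

011101111100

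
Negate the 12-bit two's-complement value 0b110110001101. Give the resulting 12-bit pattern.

001001110011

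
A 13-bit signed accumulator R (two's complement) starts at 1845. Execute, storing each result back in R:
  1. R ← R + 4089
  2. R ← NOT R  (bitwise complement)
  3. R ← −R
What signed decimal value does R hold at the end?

Start: R = 1845 = 0011100110101.
R = 1845 + 4089 = 5934; wraps to -2258 = 1011100101110
R = NOT 1011100101110 = 0100011010001 = 2257
R = −(2257) = -2257 = 1011100101111

-2257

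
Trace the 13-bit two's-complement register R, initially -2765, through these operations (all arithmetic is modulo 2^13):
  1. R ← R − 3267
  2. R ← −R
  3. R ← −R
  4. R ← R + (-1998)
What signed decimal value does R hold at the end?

162

Start: R = -2765 = 1010100110011.
R = -2765 − 3267 = -6032; wraps to 2160 = 0100001110000
R = −(2160) = -2160 = 1011110010000
R = −(-2160) = 2160 = 0100001110000
R = 2160 + (-1998) = 162 = 0000010100010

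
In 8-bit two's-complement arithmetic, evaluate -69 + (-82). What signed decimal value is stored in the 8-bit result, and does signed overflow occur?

-69 → 10111011
-82 → 10101110
  10111011
+ 10101110
= 01101001  (discard carry-out 1)
Result 01101001: MSB = 0 → value 105.
Both addends are negative but the stored result is non-negative: signed overflow. The true value -69 + (-82) = -151 lies outside [-128, 127].

105; overflow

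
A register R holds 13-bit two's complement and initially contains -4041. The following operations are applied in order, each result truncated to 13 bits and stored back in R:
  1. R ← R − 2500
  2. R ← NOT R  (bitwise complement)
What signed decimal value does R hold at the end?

-1652

Start: R = -4041 = 1000000110111.
R = -4041 − 2500 = -6541; wraps to 1651 = 0011001110011
R = NOT 0011001110011 = 1100110001100 = -1652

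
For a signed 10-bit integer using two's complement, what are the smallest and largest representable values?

min = -512, max = 511

Minimum: −2^9 = -512.
Maximum: 2^9 − 1 = 511.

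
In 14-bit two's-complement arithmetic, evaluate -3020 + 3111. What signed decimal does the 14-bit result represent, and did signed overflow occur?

91; no overflow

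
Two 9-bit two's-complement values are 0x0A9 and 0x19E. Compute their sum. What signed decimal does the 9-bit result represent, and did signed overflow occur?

71; no overflow

0x0A9 = 010101001 = 169 (signed)
0x19E = 110011110 = -98 (signed)
  010101001
+ 110011110
= 001000111  (discard carry-out 1)
Result 001000111: MSB = 0 → value 71.
Addends have opposite signs, so signed overflow cannot occur.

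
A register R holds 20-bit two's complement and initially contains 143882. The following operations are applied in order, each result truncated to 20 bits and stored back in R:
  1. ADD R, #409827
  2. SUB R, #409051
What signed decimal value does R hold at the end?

Start: R = 143882 = 00100011001000001010.
R = 143882 + 409827 = 553709; wraps to -494867 = 10000111001011101101
R = -494867 − 409051 = -903918; wraps to 144658 = 00100011010100010010

144658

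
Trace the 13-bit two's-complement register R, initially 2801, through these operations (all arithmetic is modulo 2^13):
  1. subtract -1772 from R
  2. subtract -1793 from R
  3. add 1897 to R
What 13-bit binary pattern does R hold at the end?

Start: R = 2801 = 0101011110001.
R = 2801 − (-1772) = 4573; wraps to -3619 = 1000111011101
R = -3619 − (-1793) = -1826 = 1100011011110
R = -1826 + 1897 = 71 = 0000001000111

0000001000111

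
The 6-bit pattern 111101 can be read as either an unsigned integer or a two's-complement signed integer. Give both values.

Unsigned: 111101 = 61.
Signed: MSB=1 → 61 − 64 = -3.

unsigned = 61, signed = -3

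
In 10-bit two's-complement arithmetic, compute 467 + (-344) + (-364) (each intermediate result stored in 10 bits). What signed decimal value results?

-241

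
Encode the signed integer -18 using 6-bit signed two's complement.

101110

|-18| = 18 = 010010 in 6 bits.
Invert the bits: 101101. Add 1: 101110.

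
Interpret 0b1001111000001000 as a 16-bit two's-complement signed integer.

MSB is 1, so the value is negative.
Unsigned reading: 40456. Subtract 2^16 = 65536: 40456 − 65536 = -25080.

-25080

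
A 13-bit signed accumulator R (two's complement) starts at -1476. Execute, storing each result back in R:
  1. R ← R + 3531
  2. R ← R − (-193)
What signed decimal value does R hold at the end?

Start: R = -1476 = 1101000111100.
R = -1476 + 3531 = 2055 = 0100000000111
R = 2055 − (-193) = 2248 = 0100011001000

2248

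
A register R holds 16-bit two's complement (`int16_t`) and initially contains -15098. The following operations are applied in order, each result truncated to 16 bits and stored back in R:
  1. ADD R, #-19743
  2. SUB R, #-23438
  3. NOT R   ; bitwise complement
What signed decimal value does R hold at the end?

11402

Start: R = -15098 = 1100010100000110.
R = -15098 + (-19743) = -34841; wraps to 30695 = 0111011111100111
R = 30695 − (-23438) = 54133; wraps to -11403 = 1101001101110101
R = NOT 1101001101110101 = 0010110010001010 = 11402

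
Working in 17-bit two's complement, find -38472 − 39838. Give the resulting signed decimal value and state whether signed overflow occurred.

-38472 → 10110100110111000
39838 → 01001101110011110
Subtract via negate-and-add: invert 01001101110011110 + 1 = 10110010001100010 (i.e. -39838).
  10110100110111000
+ 10110010001100010
= 01100111000011010  (discard carry-out 1)
Result 01100111000011010: MSB = 0 → value 52762.
Both addends (after negating the subtrahend) are negative but the stored result is non-negative: signed overflow. The true value -38472 − 39838 = -78310 lies outside [-65536, 65535].

52762; overflow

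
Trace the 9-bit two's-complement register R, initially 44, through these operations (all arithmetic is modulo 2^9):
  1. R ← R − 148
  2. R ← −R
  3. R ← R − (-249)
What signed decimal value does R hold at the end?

Start: R = 44 = 000101100.
R = 44 − 148 = -104 = 110011000
R = −(-104) = 104 = 001101000
R = 104 − (-249) = 353; wraps to -159 = 101100001

-159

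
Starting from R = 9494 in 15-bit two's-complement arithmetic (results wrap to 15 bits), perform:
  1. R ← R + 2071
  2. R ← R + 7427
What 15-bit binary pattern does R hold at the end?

100101000110000

Start: R = 9494 = 010010100010110.
R = 9494 + 2071 = 11565 = 010110100101101
R = 11565 + 7427 = 18992; wraps to -13776 = 100101000110000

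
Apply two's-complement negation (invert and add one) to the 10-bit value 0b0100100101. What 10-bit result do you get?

Invert: 1011011010. Add 1: 1011011011.

1011011011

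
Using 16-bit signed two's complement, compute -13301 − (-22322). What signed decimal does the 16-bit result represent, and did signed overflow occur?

9021; no overflow

-13301 → 1100110000001011
-22322 → 1010100011001110
Subtract via negate-and-add: invert 1010100011001110 + 1 = 0101011100110010 (i.e. 22322).
  1100110000001011
+ 0101011100110010
= 0010001100111101  (discard carry-out 1)
Result 0010001100111101: MSB = 0 → value 9021.
Addends (after negating the subtrahend) have opposite signs, so signed overflow cannot occur.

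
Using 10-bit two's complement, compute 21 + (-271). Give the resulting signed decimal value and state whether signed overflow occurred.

21 → 0000010101
-271 → 1011110001
  0000010101
+ 1011110001
= 1100000110
Result 1100000110: MSB = 1 → 774 − 1024 = -250.
Addends have opposite signs, so signed overflow cannot occur.

-250; no overflow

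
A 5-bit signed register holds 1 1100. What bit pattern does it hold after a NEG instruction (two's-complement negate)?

00100

Invert: 00011. Add 1: 00100.
Check: 11100 = -4, 00100 = 4.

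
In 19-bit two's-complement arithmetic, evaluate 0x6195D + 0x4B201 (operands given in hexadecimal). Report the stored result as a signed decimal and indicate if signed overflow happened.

0x6195D = 1100001100101011101 = -124579 (signed)
0x4B201 = 1001011001000000001 = -216575 (signed)
  1100001100101011101
+ 1001011001000000001
= 0101100101101011110  (discard carry-out 1)
Result 0101100101101011110: MSB = 0 → value 183134.
Both addends are negative but the stored result is non-negative: signed overflow. The true value -124579 + (-216575) = -341154 lies outside [-262144, 262143].

183134; overflow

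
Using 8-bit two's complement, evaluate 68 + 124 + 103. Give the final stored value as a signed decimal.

68 + 124 = 192 → wraps to -64 (11000000)
-64 + 103 = 39 (00100111)

39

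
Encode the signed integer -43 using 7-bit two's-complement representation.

|-43| = 43 = 0101011 in 7 bits.
Invert the bits: 1010100. Add 1: 1010101.

1010101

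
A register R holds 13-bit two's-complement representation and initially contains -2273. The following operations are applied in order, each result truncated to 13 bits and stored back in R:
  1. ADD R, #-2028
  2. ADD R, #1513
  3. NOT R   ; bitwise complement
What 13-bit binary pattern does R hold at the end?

0101011100011

Start: R = -2273 = 1011100011111.
R = -2273 + (-2028) = -4301; wraps to 3891 = 0111100110011
R = 3891 + 1513 = 5404; wraps to -2788 = 1010100011100
R = NOT 1010100011100 = 0101011100011 = 2787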